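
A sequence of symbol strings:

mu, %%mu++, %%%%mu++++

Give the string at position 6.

Every step adds %% to the front and ++ to the end of the previous string.
From %%%%mu++++, 3 further steps: %%%%mu++++ → %%%%%%mu++++++ → %%%%%%%%mu++++++++ → (answer).

%%%%%%%%%%mu++++++++++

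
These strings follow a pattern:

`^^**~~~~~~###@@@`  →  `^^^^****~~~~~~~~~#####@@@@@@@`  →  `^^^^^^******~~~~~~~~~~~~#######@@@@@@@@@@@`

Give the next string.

Each string has the form ^^{2n} *^{2n} ~^{3n+3} #^{2n+1} @^{4n-1} (n = 1, 2, …).
Setting n = 4 gives 8, 8, 15, 9, 15 characters in each block.

^^^^^^^^********~~~~~~~~~~~~~~~#########@@@@@@@@@@@@@@@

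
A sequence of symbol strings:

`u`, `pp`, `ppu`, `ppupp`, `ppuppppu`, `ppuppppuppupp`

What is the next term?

This is a Fibonacci-style word recurrence s(k) = s(k−1)·s(k−2): e.g. pp·u = ppu.
So term 7 is ppuppppuppupp·ppuppppu.

ppuppppuppuppppuppppu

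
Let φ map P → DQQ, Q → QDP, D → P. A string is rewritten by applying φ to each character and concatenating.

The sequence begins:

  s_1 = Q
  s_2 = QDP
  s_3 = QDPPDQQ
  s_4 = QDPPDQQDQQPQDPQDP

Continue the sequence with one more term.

Replace each of the 17 characters of QDPPDQQDQQPQDPQDP in place — QDP P DQQ DQQ P QDP QDP P QDP QDP DQQ QDP P DQQ QDP P DQQ — and concatenate.

QDPPDQQDQQPQDPQDPPQDPQDPDQQQDPPDQQQDPPDQQ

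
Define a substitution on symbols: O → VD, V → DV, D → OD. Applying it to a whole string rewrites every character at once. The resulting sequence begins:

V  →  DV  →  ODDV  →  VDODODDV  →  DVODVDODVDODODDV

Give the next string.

Replace each of the 16 characters of DVODVDODVDODODDV in place — OD DV VD OD DV OD VD OD DV OD VD OD VD OD OD DV — and concatenate.

ODDVVDODDVODVDODDVODVDODVDODODDV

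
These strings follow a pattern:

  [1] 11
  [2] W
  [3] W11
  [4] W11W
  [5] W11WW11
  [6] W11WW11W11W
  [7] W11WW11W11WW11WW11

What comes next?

W11WW11W11WW11WW11W11WW11W11W

This is a Fibonacci-style word recurrence s(k) = s(k−1)·s(k−2): e.g. W·11 = W11.
Continuing: W11WW11W11WW11WW11 · W11WW11W11W gives term 8.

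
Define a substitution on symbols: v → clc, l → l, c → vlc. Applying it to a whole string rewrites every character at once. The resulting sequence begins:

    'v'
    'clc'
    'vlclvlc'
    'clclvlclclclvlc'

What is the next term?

Replace each of the 15 characters of clclvlclclclvlc in place — vlc l vlc l clc l vlc l vlc l vlc l clc l vlc — and concatenate.

vlclvlclclclvlclvlclvlclclclvlc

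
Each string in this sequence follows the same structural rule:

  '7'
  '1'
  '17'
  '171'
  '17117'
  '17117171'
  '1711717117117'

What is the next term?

171171711711717117171

This is a Fibonacci-style word recurrence s(k) = s(k−1)·s(k−2): e.g. 1·7 = 17.
So term 8 is 1711717117117·17117171.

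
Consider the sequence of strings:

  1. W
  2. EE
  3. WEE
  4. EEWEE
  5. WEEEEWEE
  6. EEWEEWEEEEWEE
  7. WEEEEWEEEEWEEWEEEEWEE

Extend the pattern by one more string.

Each term (from the third on) is the two preceding terms concatenated in order: term 3 = W·EE = WEE.
So term 8 is EEWEEWEEEEWEE·WEEEEWEEEEWEEWEEEEWEE.

EEWEEWEEEEWEEWEEEEWEEEEWEEWEEEEWEE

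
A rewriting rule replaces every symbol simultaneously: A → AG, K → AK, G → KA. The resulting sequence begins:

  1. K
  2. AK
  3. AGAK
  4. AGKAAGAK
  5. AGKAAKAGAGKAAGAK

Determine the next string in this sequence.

AGKAAKAGAGAKAGKAAGKAAKAGAGKAAGAK

Replace each of the 16 characters of AGKAAKAGAGKAAGAK in place — AG KA AK AG AG AK AG KA AG KA AK AG AG KA AG AK — and concatenate.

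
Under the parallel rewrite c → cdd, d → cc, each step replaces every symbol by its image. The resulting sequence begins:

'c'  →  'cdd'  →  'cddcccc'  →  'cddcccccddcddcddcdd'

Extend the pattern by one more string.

cddcccccddcddcddcddcddcccccddcccccddcccccddcccc

Applying the rule to each of the 19 symbols of cddcccccddcddcddcdd gives the pieces cdd cc cc cdd cdd cdd cdd cdd cc cc cdd cc cc cdd cc cc cdd cc cc, which concatenate to the answer.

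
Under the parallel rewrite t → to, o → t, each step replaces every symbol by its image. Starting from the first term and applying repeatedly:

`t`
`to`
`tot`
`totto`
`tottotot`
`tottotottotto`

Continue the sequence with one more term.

Rewriting the 13 symbols of tottotottotto one by one yields to t to to t to t to to t to to t; concatenated:

tottotottottotottotot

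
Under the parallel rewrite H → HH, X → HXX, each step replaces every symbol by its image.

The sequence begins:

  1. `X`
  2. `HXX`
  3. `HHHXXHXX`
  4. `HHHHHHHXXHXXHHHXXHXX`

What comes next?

Rewriting the 20 symbols of HHHHHHHXXHXXHHHXXHXX one by one yields HH HH HH HH HH HH HH HXX HXX HH HXX HXX HH HH HH HXX HXX HH HXX HXX; concatenated:

HHHHHHHHHHHHHHHXXHXXHHHXXHXXHHHHHHHXXHXXHHHXXHXX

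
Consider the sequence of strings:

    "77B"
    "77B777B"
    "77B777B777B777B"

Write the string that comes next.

77B777B777B777B777B777B777B777B

Each string is two copies of the previous one joined by '7'.
So the next term is two copies of 77B777B777B777B with '7' between the halves.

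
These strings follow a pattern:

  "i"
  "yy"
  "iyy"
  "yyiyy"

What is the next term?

Each term (from the third on) is the two preceding terms concatenated in order: term 3 = i·yy = iyy.
Continuing: iyy · yyiyy gives term 5.

iyyyyiyy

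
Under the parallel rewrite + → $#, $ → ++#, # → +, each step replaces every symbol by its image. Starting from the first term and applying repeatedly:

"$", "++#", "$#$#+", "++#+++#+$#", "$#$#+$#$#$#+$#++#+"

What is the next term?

Rewriting the 18 symbols of $#$#+$#$#$#+$#++#+ one by one yields ++# + ++# + $# ++# + ++# + ++# + $# ++# + $# $# + $#; concatenated:

++#+++#+$#++#+++#+++#+$#++#+$#$#+$#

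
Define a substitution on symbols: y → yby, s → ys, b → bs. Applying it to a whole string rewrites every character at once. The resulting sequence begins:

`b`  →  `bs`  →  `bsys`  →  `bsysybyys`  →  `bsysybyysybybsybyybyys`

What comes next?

φ(bsysybyysybybsybyybyys) expands symbol-by-symbol to bs ys yby ys yby bs yby yby ys yby bs yby bs ys yby bs yby yby bs yby yby ys; joining the 22 pieces gives the next term.

bsysybyysybybsybyybyysybybsybybsysybybsybyybybsybyybyys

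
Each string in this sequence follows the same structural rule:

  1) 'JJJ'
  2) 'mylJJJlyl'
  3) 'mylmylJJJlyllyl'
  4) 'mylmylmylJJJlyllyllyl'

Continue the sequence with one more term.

s(k+1) = myl·s(k)·lyl, so each term gains myl as a prefix and lyl as a suffix.
Applying this once more to mylmylmylJJJlyllyllyl:

mylmylmylmylJJJlyllyllyllyl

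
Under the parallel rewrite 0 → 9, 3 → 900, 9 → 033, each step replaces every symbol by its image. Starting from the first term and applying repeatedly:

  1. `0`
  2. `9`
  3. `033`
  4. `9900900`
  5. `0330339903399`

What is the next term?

Replace each of the 13 characters of 0330339903399 in place — 9 900 900 9 900 900 033 033 9 900 900 033 033 — and concatenate.

990090099009000330339900900033033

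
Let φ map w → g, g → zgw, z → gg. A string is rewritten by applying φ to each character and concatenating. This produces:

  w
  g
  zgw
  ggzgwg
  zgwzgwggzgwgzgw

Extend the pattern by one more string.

ggzgwgggzgwgzgwzgwggzgwgzgwggzgwg

Replace each of the 15 characters of zgwzgwggzgwgzgw in place — gg zgw g gg zgw g zgw zgw gg zgw g zgw gg zgw g — and concatenate.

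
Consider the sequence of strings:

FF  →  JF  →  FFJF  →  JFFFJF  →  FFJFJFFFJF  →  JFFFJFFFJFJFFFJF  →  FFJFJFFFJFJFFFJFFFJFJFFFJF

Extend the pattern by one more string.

From term 3 onward, concatenate the second-to-last term with the last: FF·JF = FFJF, JF·FFJF = JFFFJF, …
Continuing: JFFFJFFFJFJFFFJF · FFJFJFFFJFJFFFJFFFJFJFFFJF gives term 8.

JFFFJFFFJFJFFFJFFFJFJFFFJFJFFFJFFFJFJFFFJF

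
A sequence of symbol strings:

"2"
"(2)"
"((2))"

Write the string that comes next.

Each term wraps the previous one in ( on the left and ) on the right.
So the next term is (·((2))·).

(((2)))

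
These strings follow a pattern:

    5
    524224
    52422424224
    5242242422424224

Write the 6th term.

Each term is the previous one with 24224 appended.
From 5242242422424224, 2 further steps: 5242242422424224 → 524224242242422424224 → (answer).

52422424224242242422424224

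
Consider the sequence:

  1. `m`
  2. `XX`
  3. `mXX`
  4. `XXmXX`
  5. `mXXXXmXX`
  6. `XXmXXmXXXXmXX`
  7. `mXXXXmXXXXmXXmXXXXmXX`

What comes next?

XXmXXmXXXXmXXmXXXXmXXXXmXXmXXXXmXX

This is a Fibonacci-style word recurrence s(k) = s(k−2)·s(k−1): e.g. m·XX = mXX.
So term 8 is XXmXXmXXXXmXX·mXXXXmXXXXmXXmXXXXmXX.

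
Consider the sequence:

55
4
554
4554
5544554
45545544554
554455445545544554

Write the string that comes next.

This is a Fibonacci-style word recurrence s(k) = s(k−2)·s(k−1): e.g. 55·4 = 554.
Continuing: 45545544554 · 554455445545544554 gives term 8.

45545544554554455445545544554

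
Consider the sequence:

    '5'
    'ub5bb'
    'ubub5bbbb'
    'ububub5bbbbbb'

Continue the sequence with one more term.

s(k+1) = ub·s(k)·bb, so each term gains ub as a prefix and bb as a suffix.
Applying this once more to ububub5bbbbbb:

ubububub5bbbbbbbb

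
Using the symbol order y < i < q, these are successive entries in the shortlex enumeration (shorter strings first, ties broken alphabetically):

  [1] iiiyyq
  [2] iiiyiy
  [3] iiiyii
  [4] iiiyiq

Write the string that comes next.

The successor of iiiyiq increments the rightmost position that isn't already q and resets every position after it to y.

iiiyqy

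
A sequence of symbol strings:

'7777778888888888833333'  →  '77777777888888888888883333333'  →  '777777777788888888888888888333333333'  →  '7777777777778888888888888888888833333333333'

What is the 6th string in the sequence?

777777777777777788888888888888888888888888333333333333333

Reading off run lengths: 7 runs 6, 8, 10, 12; 8 runs 11, 14, 17, 20; 3 runs 5, 7, 9, 11 — each is linear in n, where the shown terms are n = 3, 4, 5, 6.
Setting n = 8 gives 16, 26, 15 characters in each block.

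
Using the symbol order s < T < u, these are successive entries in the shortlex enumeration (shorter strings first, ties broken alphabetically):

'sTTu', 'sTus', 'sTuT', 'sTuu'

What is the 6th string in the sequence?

Continuing the enumeration 2 steps past sTuu: sTuu → suss → (answer).

susT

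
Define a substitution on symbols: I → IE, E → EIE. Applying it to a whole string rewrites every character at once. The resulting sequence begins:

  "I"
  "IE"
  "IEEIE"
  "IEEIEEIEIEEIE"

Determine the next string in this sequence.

IEEIEEIEIEEIEEIEIEEIEIEEIEEIEIEEIE

Applying the rule to each of the 13 symbols of IEEIEEIEIEEIE gives the pieces IE EIE EIE IE EIE EIE IE EIE IE EIE EIE IE EIE, which concatenate to the answer.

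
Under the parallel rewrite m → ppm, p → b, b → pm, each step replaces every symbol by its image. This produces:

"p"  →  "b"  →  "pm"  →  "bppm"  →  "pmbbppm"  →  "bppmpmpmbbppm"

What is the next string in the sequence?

Applying the rule to each of the 13 symbols of bppmpmpmbbppm gives the pieces pm b b ppm b ppm b ppm pm pm b b ppm, which concatenate to the answer.

pmbbppmbppmbppmpmpmbbppm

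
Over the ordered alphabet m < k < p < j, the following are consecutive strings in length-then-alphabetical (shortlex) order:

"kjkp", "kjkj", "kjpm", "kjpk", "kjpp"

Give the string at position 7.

kjjm

Stepping forward 2 times from kjpp: kjpp → kjpj, then the target.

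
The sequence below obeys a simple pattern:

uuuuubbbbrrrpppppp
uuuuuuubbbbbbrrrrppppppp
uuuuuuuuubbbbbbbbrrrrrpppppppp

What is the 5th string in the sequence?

uuuuuuuuuuuuubbbbbbbbbbbbrrrrrrrpppppppppp

Term n consists of 2n-1 u's, followed by 2n-2 b's, followed by n r's, followed by n+3 p's, where the shown terms are n = 3, 4, 5.
Setting n = 7 gives 13, 12, 7, 10 characters in each block.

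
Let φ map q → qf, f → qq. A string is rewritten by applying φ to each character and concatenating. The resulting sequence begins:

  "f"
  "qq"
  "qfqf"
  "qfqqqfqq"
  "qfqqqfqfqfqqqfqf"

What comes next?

φ(qfqqqfqfqfqqqfqf) expands symbol-by-symbol to qf qq qf qf qf qq qf qq qf qq qf qf qf qq qf qq; joining the 16 pieces gives the next term.

qfqqqfqfqfqqqfqqqfqqqfqfqfqqqfqq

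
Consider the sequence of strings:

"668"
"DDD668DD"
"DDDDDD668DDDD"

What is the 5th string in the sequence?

DDDDDDDDDDDD668DDDDDDDD

s(k+1) = DDD·s(k)·DD, so each term gains DDD as a prefix and DD as a suffix.
From DDDDDD668DDDD, 2 further steps: DDDDDD668DDDD → DDDDDDDDD668DDDDDD → (answer).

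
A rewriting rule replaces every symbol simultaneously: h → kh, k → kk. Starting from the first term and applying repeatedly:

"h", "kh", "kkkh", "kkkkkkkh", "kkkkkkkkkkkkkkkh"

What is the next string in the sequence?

φ(kkkkkkkkkkkkkkkh) expands symbol-by-symbol to kk kk kk kk kk kk kk kk kk kk kk kk kk kk kk kh; joining the 16 pieces gives the next term.

kkkkkkkkkkkkkkkkkkkkkkkkkkkkkkkh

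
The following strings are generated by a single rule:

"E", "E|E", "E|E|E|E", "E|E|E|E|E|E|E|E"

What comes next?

s(k+1) = s(k)·|·s(k) — each term doubles the last with '|' between the halves.
Doubling E|E|E|E|E|E|E|E with '|' between the halves:

E|E|E|E|E|E|E|E|E|E|E|E|E|E|E|E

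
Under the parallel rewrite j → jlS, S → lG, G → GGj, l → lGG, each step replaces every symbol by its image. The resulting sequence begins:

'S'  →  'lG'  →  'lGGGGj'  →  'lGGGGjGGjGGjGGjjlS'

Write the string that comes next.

Replace each of the 18 characters of lGGGGjGGjGGjGGjjlS in place — lGG GGj GGj GGj GGj jlS GGj GGj jlS GGj GGj jlS GGj GGj jlS jlS lGG lG — and concatenate.

lGGGGjGGjGGjGGjjlSGGjGGjjlSGGjGGjjlSGGjGGjjlSjlSlGGlG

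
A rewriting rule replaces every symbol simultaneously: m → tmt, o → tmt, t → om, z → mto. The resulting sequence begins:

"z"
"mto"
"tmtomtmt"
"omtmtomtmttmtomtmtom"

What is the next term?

tmttmtomtmtomtmttmtomtmtomomtmtomtmttmtomtmtomtmttmt

φ(omtmtomtmttmtomtmtom) expands symbol-by-symbol to tmt tmt om tmt om tmt tmt om tmt om om tmt om tmt tmt om tmt om tmt tmt; joining the 20 pieces gives the next term.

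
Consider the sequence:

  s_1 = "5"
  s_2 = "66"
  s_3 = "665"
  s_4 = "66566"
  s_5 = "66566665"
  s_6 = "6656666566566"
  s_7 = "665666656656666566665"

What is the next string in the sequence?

Each term (from the third on) is the previous term followed by the one before it: term 3 = 66·5 = 665.
The next term joins 665666656656666566665 and 6656666566566.

6656666566566665666656656666566566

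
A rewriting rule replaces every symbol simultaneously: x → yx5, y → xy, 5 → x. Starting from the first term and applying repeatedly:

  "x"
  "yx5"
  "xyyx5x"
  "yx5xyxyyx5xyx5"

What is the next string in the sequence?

Rewriting the 14 symbols of yx5xyxyyx5xyx5 one by one yields xy yx5 x yx5 xy yx5 xy xy yx5 x yx5 xy yx5 x; concatenated:

xyyx5xyx5xyyx5xyxyyx5xyx5xyyx5x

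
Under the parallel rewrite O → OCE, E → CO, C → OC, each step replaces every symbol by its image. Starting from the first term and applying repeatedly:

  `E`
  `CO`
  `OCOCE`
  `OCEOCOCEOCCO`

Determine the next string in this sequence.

Apply φ to OCEOCOCEOCCO symbol by symbol: O→OCE, C→OC, E→CO, O→OCE, C→OC, O→OCE, C→OC, E→CO, O→OCE, C→OC, C→OC, O→OCE; joined: OCE OC CO OCE OC OCE OC CO OCE OC OC OCE.

OCEOCCOOCEOCOCEOCCOOCEOCOCOCE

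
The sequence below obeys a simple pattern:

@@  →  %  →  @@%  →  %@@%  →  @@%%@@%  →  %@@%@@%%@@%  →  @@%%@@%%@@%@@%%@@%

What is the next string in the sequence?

Each term (from the third on) is the two preceding terms concatenated in order: term 3 = @@·% = @@%.
Continuing: %@@%@@%%@@% · @@%%@@%%@@%@@%%@@% gives term 8.

%@@%@@%%@@%@@%%@@%%@@%@@%%@@%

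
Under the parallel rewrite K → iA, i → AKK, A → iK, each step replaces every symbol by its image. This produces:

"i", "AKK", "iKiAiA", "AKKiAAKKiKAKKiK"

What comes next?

iKiAiAAKKiKiKiAiAAKKiAiKiAiAAKKiA

φ(AKKiAAKKiKAKKiK) expands symbol-by-symbol to iK iA iA AKK iK iK iA iA AKK iA iK iA iA AKK iA; joining the 15 pieces gives the next term.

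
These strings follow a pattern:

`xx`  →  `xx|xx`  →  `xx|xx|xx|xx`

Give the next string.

Every step duplicates the string with '|' between the halves.
Doubling xx|xx|xx|xx with '|' between the halves:

xx|xx|xx|xx|xx|xx|xx|xx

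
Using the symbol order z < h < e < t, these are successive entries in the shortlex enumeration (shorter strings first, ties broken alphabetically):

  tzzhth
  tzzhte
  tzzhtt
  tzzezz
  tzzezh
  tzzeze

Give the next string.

Find the rightmost character of tzzeze below t, bump it to the next letter, and reset everything to its right to z.

tzzezt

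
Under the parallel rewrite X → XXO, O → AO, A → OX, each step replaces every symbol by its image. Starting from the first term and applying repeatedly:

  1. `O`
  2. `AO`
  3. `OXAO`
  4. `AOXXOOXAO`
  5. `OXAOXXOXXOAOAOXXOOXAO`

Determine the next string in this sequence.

φ(OXAOXXOXXOAOAOXXOOXAO) expands symbol-by-symbol to AO XXO OX AO XXO XXO AO XXO XXO AO OX AO OX AO XXO XXO AO AO XXO OX AO; joining the 21 pieces gives the next term.

AOXXOOXAOXXOXXOAOXXOXXOAOOXAOOXAOXXOXXOAOAOXXOOXAO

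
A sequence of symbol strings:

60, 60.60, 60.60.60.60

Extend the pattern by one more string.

60.60.60.60.60.60.60.60

Every step duplicates the string with '.' between the halves.
One more doubling of 60.60.60.60 gives the answer.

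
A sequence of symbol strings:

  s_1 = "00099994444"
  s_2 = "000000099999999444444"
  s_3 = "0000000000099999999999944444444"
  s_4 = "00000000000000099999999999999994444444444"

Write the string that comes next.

000000000000000000099999999999999999999444444444444

The n-th term is 4n-1 0's then 4n 9's then 2n+2 4's (n = 1, 2, …).
At n = 5 the blocks have lengths 19, 20, 12.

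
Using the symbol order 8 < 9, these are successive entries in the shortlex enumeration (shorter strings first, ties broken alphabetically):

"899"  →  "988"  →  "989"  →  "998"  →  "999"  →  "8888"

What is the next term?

8889

Treat 8888 as a base-2 numeral over the given alphabet and add one, carrying through any trailing 9's.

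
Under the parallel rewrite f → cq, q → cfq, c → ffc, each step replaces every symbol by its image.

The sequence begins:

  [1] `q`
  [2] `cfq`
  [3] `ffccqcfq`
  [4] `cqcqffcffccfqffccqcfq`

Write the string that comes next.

Applying the rule to each of the 21 symbols of cqcqffcffccfqffccqcfq gives the pieces ffc cfq ffc cfq cq cq ffc cq cq ffc ffc cq cfq cq cq ffc ffc cfq ffc cq cfq, which concatenate to the answer.

ffccfqffccfqcqcqffccqcqffcffccqcfqcqcqffcffccfqffccqcfq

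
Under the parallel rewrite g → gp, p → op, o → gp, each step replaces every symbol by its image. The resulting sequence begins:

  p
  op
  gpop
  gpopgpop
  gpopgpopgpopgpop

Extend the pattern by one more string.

gpopgpopgpopgpopgpopgpopgpopgpop

Applying the rule to each of the 16 symbols of gpopgpopgpopgpop gives the pieces gp op gp op gp op gp op gp op gp op gp op gp op, which concatenate to the answer.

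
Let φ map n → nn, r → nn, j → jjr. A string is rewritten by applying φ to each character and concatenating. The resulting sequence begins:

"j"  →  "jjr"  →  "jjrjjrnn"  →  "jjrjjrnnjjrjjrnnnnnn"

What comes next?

jjrjjrnnjjrjjrnnnnnnjjrjjrnnjjrjjrnnnnnnnnnnnnnn

Applying the rule to each of the 20 symbols of jjrjjrnnjjrjjrnnnnnn gives the pieces jjr jjr nn jjr jjr nn nn nn jjr jjr nn jjr jjr nn nn nn nn nn nn nn, which concatenate to the answer.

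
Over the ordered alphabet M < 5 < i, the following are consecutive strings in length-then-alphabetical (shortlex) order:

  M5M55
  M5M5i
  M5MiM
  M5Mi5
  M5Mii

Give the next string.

Treat M5Mii as a base-3 numeral over the given alphabet and add one, carrying through any trailing i's.

M55MM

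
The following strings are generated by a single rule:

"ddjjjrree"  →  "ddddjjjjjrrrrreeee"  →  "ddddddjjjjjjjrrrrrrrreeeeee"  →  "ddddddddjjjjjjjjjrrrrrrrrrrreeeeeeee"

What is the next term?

Term n consists of 2n d's, followed by 2n+1 j's, followed by 3n-1 r's, followed by 2n e's (n = 1, 2, …).
For the next term, n = 5, so the run lengths are 10, 11, 14, 10.

ddddddddddjjjjjjjjjjjrrrrrrrrrrrrrreeeeeeeeee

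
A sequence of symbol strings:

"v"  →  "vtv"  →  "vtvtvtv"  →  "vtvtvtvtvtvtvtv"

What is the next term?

Each string is two copies of the previous one joined by 't'.
Doubling vtvtvtvtvtvtvtv with 't' between the halves:

vtvtvtvtvtvtvtvtvtvtvtvtvtvtvtv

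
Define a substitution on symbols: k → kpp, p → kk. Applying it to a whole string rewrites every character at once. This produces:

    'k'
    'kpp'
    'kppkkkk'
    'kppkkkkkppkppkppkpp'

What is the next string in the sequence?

kppkkkkkppkppkppkppkppkkkkkppkkkkkppkkkkkppkkkk

Replace each of the 19 characters of kppkkkkkppkppkppkpp in place — kpp kk kk kpp kpp kpp kpp kpp kk kk kpp kk kk kpp kk kk kpp kk kk — and concatenate.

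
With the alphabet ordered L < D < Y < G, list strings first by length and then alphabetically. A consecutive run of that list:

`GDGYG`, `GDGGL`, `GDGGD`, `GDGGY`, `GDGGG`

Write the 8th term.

GYLLY

Stepping forward 3 times from GDGGG: GDGGG → GYLLL → GYLLD, then the target.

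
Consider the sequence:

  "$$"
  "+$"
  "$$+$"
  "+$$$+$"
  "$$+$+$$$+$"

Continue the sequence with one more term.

+$$$+$$$+$+$$$+$

From term 3 onward, concatenate the second-to-last term with the last: $$·+$ = $$+$, +$·$$+$ = +$$$+$, …
Continuing: +$$$+$ · $$+$+$$$+$ gives term 6.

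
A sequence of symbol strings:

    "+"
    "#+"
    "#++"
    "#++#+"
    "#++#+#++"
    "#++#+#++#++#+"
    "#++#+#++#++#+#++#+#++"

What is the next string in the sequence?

From term 3 onward, concatenate the last term with the second-to-last: #+·+ = #++, #++·#+ = #++#+, …
The next term joins #++#+#++#++#+#++#+#++ and #++#+#++#++#+.

#++#+#++#++#+#++#+#++#++#+#++#++#+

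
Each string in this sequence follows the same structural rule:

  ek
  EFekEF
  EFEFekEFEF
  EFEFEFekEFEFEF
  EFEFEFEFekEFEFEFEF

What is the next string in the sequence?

EFEFEFEFEFekEFEFEFEFEF

s(k+1) = EF·s(k)·EF, so each term gains EF as a prefix and EF as a suffix.
One more step from EFEFEFEFekEFEFEFEF gives the answer.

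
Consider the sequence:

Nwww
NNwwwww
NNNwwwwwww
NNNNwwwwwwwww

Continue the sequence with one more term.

Reading off run lengths: N runs 1, 2, 3, 4; w runs 3, 5, 7, 9 — each is linear in n (n = 1, 2, …).
For the next term, n = 5, so the run lengths are 5, 11.

NNNNNwwwwwwwwwww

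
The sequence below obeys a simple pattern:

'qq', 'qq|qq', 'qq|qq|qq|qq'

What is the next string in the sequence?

s(k+1) = s(k)·|·s(k) — each term doubles the last with '|' between the halves.
So the next term is two copies of qq|qq|qq|qq with '|' between the halves.

qq|qq|qq|qq|qq|qq|qq|qq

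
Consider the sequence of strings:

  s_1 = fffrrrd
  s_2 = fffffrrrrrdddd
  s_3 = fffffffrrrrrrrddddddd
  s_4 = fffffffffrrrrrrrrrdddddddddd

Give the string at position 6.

fffffffffffffrrrrrrrrrrrrrdddddddddddddddd

Each string has the form f^{2n+1} r^{2n+1} d^{3n-2} (n = 1, 2, …).
At n = 6 the blocks have lengths 13, 13, 16.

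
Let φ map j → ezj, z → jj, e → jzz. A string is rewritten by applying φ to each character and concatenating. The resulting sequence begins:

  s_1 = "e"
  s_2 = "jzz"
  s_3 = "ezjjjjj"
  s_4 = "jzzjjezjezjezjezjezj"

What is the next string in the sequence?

Replace each of the 20 characters of jzzjjezjezjezjezjezj in place — ezj jj jj ezj ezj jzz jj ezj jzz jj ezj jzz jj ezj jzz jj ezj jzz jj ezj — and concatenate.

ezjjjjjezjezjjzzjjezjjzzjjezjjzzjjezjjzzjjezjjzzjjezj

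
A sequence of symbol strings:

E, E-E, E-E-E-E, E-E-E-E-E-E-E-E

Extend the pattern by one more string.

E-E-E-E-E-E-E-E-E-E-E-E-E-E-E-E

Every step duplicates the string with '-' between the halves.
One more doubling of E-E-E-E-E-E-E-E gives the answer.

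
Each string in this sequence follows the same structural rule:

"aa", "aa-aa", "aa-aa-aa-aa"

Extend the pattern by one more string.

aa-aa-aa-aa-aa-aa-aa-aa

Every step duplicates the string with '-' between the halves.
So the next term is two copies of aa-aa-aa-aa with '-' between the halves.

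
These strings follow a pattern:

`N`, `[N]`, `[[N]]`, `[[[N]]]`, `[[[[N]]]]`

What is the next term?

Each term wraps the previous one in [ on the left and ] on the right.
Applying this once more to [[[[N]]]]:

[[[[[N]]]]]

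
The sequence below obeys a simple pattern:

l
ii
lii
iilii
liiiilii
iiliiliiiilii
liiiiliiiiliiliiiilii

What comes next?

Each term (from the third on) is the two preceding terms concatenated in order: term 3 = l·ii = lii.
The next term joins iiliiliiiilii and liiiiliiiiliiliiiilii.

iiliiliiiiliiliiiiliiiiliiliiiilii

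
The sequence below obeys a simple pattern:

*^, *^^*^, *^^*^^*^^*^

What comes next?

*^^*^^*^^*^^*^^*^^*^^*^

Each string is two copies of the previous one joined by '^'.
So the next term is two copies of *^^*^^*^^*^ with '^' between the halves.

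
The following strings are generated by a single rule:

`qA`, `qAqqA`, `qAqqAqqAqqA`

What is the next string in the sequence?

qAqqAqqAqqAqqAqqAqqAqqA

Each string is two copies of the previous one joined by 'q'.
One more doubling of qAqqAqqAqqA gives the answer.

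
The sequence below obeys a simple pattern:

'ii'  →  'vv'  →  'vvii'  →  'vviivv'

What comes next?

From term 3 onward, concatenate the last term with the second-to-last: vv·ii = vvii, vvii·vv = vviivv, …
So term 5 is vviivv·vvii.

vviivvvvii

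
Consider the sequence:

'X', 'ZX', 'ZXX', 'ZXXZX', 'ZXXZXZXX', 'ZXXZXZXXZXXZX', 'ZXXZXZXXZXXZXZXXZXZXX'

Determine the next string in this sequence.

From term 3 onward, concatenate the last term with the second-to-last: ZX·X = ZXX, ZXX·ZX = ZXXZX, …
So term 8 is ZXXZXZXXZXXZXZXXZXZXX·ZXXZXZXXZXXZX.

ZXXZXZXXZXXZXZXXZXZXXZXXZXZXXZXXZX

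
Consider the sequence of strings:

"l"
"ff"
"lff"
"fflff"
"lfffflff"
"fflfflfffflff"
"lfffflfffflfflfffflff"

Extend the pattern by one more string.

fflfflfffflfflfffflfffflfflfffflff

This is a Fibonacci-style word recurrence s(k) = s(k−2)·s(k−1): e.g. l·ff = lff.
The next term joins fflfflfffflff and lfffflfffflfflfffflff.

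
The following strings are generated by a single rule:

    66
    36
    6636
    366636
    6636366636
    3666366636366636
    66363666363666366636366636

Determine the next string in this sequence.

From term 3 onward, concatenate the second-to-last term with the last: 66·36 = 6636, 36·6636 = 366636, …
Continuing: 3666366636366636 · 66363666363666366636366636 gives term 8.

366636663636663666363666363666366636366636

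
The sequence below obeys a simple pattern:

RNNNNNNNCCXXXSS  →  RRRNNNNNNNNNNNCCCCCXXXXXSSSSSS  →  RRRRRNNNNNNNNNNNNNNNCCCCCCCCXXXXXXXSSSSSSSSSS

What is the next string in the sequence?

RRRRRRRNNNNNNNNNNNNNNNNNNNCCCCCCCCCCCXXXXXXXXXSSSSSSSSSSSSSS

Reading off run lengths: R runs 1, 3, 5; N runs 7, 11, 15; C runs 2, 5, 8; X runs 3, 5, 7; S runs 2, 6, 10 — each is linear in n (n = 1, 2, …).
For the next term, n = 4, so the run lengths are 7, 19, 11, 9, 14.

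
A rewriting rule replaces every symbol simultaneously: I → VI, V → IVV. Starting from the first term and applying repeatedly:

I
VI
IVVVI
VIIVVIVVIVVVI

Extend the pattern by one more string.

Rewriting the 13 symbols of VIIVVIVVIVVVI one by one yields IVV VI VI IVV IVV VI IVV IVV VI IVV IVV IVV VI; concatenated:

IVVVIVIIVVIVVVIIVVIVVVIIVVIVVIVVVI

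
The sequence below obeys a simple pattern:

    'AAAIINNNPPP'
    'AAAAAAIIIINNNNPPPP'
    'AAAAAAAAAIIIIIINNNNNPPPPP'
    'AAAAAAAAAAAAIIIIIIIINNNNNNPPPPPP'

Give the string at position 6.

The n-th term is 3n A's then 2n I's then n+2 N's then n+2 P's (n = 1, 2, …).
At n = 6 the blocks have lengths 18, 12, 8, 8.

AAAAAAAAAAAAAAAAAAIIIIIIIIIIIINNNNNNNNPPPPPPPP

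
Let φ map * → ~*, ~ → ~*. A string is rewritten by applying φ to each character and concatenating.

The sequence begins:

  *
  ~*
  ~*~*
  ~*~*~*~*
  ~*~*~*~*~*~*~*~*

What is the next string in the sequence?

Applying the rule to each of the 16 symbols of ~*~*~*~*~*~*~*~* gives the pieces ~* ~* ~* ~* ~* ~* ~* ~* ~* ~* ~* ~* ~* ~* ~* ~*, which concatenate to the answer.

~*~*~*~*~*~*~*~*~*~*~*~*~*~*~*~*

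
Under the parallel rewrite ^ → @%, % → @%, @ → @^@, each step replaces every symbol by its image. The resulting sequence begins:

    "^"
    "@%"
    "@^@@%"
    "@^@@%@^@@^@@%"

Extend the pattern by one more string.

Rewriting the 13 symbols of @^@@%@^@@^@@% one by one yields @^@ @% @^@ @^@ @% @^@ @% @^@ @^@ @% @^@ @^@ @%; concatenated:

@^@@%@^@@^@@%@^@@%@^@@^@@%@^@@^@@%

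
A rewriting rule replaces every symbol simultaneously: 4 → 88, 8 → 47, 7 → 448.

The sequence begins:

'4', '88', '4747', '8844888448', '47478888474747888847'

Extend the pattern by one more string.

8844888448474747478844888448884484747474788448

Applying the rule to each of the 20 symbols of 47478888474747888847 gives the pieces 88 448 88 448 47 47 47 47 88 448 88 448 88 448 47 47 47 47 88 448, which concatenate to the answer.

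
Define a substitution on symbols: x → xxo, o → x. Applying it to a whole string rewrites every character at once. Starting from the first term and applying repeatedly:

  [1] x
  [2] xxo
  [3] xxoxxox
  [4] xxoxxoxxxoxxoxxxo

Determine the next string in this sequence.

Rewriting the 17 symbols of xxoxxoxxxoxxoxxxo one by one yields xxo xxo x xxo xxo x xxo xxo xxo x xxo xxo x xxo xxo xxo x; concatenated:

xxoxxoxxxoxxoxxxoxxoxxoxxxoxxoxxxoxxoxxox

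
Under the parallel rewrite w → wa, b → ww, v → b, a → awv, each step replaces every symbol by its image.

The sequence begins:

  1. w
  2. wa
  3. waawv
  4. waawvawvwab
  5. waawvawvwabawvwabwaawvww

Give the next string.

Rewriting the 24 symbols of waawvawvwabawvwabwaawvww one by one yields wa awv awv wa b awv wa b wa awv ww awv wa b wa awv ww wa awv awv wa b wa wa; concatenated:

waawvawvwabawvwabwaawvwwawvwabwaawvwwwaawvawvwabwawa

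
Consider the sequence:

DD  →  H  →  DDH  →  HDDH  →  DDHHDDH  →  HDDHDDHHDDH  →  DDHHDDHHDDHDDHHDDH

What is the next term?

HDDHDDHHDDHDDHHDDHHDDHDDHHDDH

From term 3 onward, concatenate the second-to-last term with the last: DD·H = DDH, H·DDH = HDDH, …
The next term joins HDDHDDHHDDH and DDHHDDHHDDHDDHHDDH.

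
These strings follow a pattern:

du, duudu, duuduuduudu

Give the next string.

Every step duplicates the string with 'u' between the halves.
One more doubling of duuduuduudu gives the answer.

duuduuduuduuduuduuduudu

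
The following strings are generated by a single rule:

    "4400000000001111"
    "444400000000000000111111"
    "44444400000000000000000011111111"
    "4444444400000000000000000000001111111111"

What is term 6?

44444444444400000000000000000000000000000011111111111111

Reading off run lengths: 4 runs 2, 4, 6, 8; 0 runs 10, 14, 18, 22; 1 runs 4, 6, 8, 10 — each is linear in n, where the shown terms are n = 2, 3, 4, 5.
Setting n = 7 gives 12, 30, 14 characters in each block.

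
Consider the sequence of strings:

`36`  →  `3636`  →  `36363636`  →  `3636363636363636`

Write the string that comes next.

Every step duplicates the string.
So the next term is two copies of 3636363636363636.

36363636363636363636363636363636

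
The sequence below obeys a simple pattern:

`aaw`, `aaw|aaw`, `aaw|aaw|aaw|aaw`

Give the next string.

s(k+1) = s(k)·|·s(k) — each term doubles the last with '|' between the halves.
One more doubling of aaw|aaw|aaw|aaw gives the answer.

aaw|aaw|aaw|aaw|aaw|aaw|aaw|aaw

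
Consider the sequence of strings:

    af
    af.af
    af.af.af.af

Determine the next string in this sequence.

af.af.af.af.af.af.af.af

s(k+1) = s(k)·.·s(k) — each term doubles the last with '.' between the halves.
One more doubling of af.af.af.af gives the answer.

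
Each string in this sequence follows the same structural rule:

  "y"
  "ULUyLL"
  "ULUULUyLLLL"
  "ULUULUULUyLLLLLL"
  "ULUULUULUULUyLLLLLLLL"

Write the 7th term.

ULUULUULUULUULUULUyLLLLLLLLLLLL

Every step adds ULU to the front and LL to the end of the previous string.
From ULUULUULUULUyLLLLLLLL, 2 further steps: ULUULUULUULUyLLLLLLLL → ULUULUULUULUULUyLLLLLLLLLL → (answer).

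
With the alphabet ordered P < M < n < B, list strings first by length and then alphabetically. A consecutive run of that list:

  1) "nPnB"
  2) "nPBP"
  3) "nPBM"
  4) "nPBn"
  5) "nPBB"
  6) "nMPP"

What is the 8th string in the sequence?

nMPn

Advancing 2 positions from nMPP through nMPP → nMPM reaches term 8.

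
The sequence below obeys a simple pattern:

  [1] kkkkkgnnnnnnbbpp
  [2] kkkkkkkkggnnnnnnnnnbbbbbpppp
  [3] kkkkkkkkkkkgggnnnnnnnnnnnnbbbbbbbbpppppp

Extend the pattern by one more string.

Each string has the form k^{3n+2} g^{n} n^{3n+3} b^{3n-1} p^{2n} (n = 1, 2, …).
For the next term, n = 4, so the run lengths are 14, 4, 15, 11, 8.

kkkkkkkkkkkkkkggggnnnnnnnnnnnnnnnbbbbbbbbbbbpppppppp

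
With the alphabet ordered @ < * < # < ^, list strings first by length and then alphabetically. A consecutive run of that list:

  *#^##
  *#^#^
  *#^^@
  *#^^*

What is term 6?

*#^^^

Stepping forward 2 times from *#^^*: *#^^* → *#^^#, then the target.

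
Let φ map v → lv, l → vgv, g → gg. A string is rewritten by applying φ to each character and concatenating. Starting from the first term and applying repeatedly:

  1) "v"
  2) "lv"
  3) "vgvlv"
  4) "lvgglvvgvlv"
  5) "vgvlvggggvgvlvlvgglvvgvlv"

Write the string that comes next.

Replace each of the 25 characters of vgvlvggggvgvlvlvgglvvgvlv in place — lv gg lv vgv lv gg gg gg gg lv gg lv vgv lv vgv lv gg gg vgv lv lv gg lv vgv lv — and concatenate.

lvgglvvgvlvgggggggglvgglvvgvlvvgvlvggggvgvlvlvgglvvgvlv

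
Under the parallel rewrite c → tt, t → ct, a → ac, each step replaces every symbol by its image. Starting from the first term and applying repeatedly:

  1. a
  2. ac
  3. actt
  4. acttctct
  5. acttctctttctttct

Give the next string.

acttctctttctttctctctttctctctttct

Applying the rule to each of the 16 symbols of acttctctttctttct gives the pieces ac tt ct ct tt ct tt ct ct ct tt ct ct ct tt ct, which concatenate to the answer.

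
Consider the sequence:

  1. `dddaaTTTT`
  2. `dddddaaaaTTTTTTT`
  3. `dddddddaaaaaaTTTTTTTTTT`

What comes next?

The n-th term is 2n+1 d's then 2n a's then 3n+1 T's (n = 1, 2, …).
At n = 4 the blocks have lengths 9, 8, 13.

dddddddddaaaaaaaaTTTTTTTTTTTTT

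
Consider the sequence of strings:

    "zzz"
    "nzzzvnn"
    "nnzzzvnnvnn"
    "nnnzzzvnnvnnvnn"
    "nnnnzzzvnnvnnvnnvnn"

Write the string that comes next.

nnnnnzzzvnnvnnvnnvnnvnn

s(k+1) = n·s(k)·vnn, so each term gains n as a prefix and vnn as a suffix.
One more step from nnnnzzzvnnvnnvnnvnn gives the answer.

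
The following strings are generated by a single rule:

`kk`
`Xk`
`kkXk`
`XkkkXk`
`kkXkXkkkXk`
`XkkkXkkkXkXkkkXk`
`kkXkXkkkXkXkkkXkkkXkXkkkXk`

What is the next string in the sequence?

This is a Fibonacci-style word recurrence s(k) = s(k−2)·s(k−1): e.g. kk·Xk = kkXk.
Continuing: XkkkXkkkXkXkkkXk · kkXkXkkkXkXkkkXkkkXkXkkkXk gives term 8.

XkkkXkkkXkXkkkXkkkXkXkkkXkXkkkXkkkXkXkkkXk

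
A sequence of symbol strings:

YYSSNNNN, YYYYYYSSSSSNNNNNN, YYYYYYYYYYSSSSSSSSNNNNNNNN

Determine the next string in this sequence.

YYYYYYYYYYYYYYSSSSSSSSSSSNNNNNNNNNN

Reading off run lengths: Y runs 2, 6, 10; S runs 2, 5, 8; N runs 4, 6, 8 — each is linear in n (n = 1, 2, …).
Setting n = 4 gives 14, 11, 10 characters in each block.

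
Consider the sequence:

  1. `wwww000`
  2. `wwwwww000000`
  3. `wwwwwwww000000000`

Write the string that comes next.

wwwwwwwwww000000000000

Reading off run lengths: w runs 4, 6, 8; 0 runs 3, 6, 9 — each is linear in n (n = 1, 2, …).
Setting n = 4 gives 10, 12 characters in each block.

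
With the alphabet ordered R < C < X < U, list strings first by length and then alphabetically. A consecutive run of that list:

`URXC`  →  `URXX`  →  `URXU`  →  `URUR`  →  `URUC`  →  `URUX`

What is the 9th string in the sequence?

Stepping forward 3 times from URUX: URUX → URUU → UCRR, then the target.

UCRC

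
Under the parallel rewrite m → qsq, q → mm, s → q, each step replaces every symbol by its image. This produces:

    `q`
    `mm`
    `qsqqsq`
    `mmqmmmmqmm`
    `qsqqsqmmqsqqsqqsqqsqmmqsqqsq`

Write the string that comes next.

mmqmmmmqmmqsqqsqmmqmmmmqmmmmqmmmmqmmqsqqsqmmqmmmmqmm

Applying the rule to each of the 28 symbols of qsqqsqmmqsqqsqqsqqsqmmqsqqsq gives the pieces mm q mm mm q mm qsq qsq mm q mm mm q mm mm q mm mm q mm qsq qsq mm q mm mm q mm, which concatenate to the answer.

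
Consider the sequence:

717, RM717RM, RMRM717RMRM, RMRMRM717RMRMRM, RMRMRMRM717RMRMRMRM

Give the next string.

Every step adds RM to the front and RM to the end of the previous string.
Applying this once more to RMRMRMRM717RMRMRMRM:

RMRMRMRMRM717RMRMRMRMRM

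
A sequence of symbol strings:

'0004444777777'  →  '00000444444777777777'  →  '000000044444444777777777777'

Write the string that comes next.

0000000004444444444777777777777777

Term n consists of 2n-1 0's, followed by 2n 4's, followed by 3n 7's, where the shown terms are n = 2, 3, 4.
Setting n = 5 gives 9, 10, 15 characters in each block.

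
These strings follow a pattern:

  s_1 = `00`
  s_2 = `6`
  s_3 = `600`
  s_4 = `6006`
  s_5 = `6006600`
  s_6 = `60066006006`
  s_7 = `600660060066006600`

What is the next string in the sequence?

60066006006600660060066006006

From term 3 onward, concatenate the last term with the second-to-last: 6·00 = 600, 600·6 = 6006, …
Continuing: 600660060066006600 · 60066006006 gives term 8.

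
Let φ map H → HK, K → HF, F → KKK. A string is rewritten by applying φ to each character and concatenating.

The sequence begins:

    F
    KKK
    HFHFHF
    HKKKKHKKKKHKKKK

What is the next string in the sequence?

Applying the rule to each of the 15 symbols of HKKKKHKKKKHKKKK gives the pieces HK HF HF HF HF HK HF HF HF HF HK HF HF HF HF, which concatenate to the answer.

HKHFHFHFHFHKHFHFHFHFHKHFHFHFHF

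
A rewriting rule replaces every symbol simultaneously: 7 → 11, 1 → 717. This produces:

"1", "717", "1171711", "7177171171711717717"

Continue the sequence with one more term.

11717111171711717717117171171771711717111171711

Replace each of the 19 characters of 7177171171711717717 in place — 11 717 11 11 717 11 717 717 11 717 11 717 717 11 717 11 11 717 11 — and concatenate.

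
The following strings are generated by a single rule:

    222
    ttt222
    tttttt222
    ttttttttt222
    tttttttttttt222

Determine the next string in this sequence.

Each term is the previous one with ttt prepended.
Applying this once more to tttttttttttt222:

ttttttttttttttt222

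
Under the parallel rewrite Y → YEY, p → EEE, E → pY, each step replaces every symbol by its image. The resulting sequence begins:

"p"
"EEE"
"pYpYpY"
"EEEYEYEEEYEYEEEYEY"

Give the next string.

Rewriting the 18 symbols of EEEYEYEEEYEYEEEYEY one by one yields pY pY pY YEY pY YEY pY pY pY YEY pY YEY pY pY pY YEY pY YEY; concatenated:

pYpYpYYEYpYYEYpYpYpYYEYpYYEYpYpYpYYEYpYYEY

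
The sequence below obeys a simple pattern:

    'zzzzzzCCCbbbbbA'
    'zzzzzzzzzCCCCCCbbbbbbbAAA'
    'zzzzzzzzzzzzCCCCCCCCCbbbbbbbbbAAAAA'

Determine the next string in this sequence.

zzzzzzzzzzzzzzzCCCCCCCCCCCCbbbbbbbbbbbAAAAAAA

Term n consists of 3n+3 z's, followed by 3n C's, followed by 2n+3 b's, followed by 2n-1 A's (n = 1, 2, …).
At n = 4 the blocks have lengths 15, 12, 11, 7.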